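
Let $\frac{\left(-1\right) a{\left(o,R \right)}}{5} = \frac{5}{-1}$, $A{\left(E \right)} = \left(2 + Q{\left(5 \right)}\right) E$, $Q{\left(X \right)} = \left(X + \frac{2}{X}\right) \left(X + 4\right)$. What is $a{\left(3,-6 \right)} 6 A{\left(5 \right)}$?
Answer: $37950$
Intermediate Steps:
$Q{\left(X \right)} = \left(4 + X\right) \left(X + \frac{2}{X}\right)$ ($Q{\left(X \right)} = \left(X + \frac{2}{X}\right) \left(4 + X\right) = \left(4 + X\right) \left(X + \frac{2}{X}\right)$)
$A{\left(E \right)} = \frac{253 E}{5}$ ($A{\left(E \right)} = \left(2 + \left(2 + 5^{2} + 4 \cdot 5 + \frac{8}{5}\right)\right) E = \left(2 + \left(2 + 25 + 20 + 8 \cdot \frac{1}{5}\right)\right) E = \left(2 + \left(2 + 25 + 20 + \frac{8}{5}\right)\right) E = \left(2 + \frac{243}{5}\right) E = \frac{253 E}{5}$)
$a{\left(o,R \right)} = 25$ ($a{\left(o,R \right)} = - 5 \frac{5}{-1} = - 5 \cdot 5 \left(-1\right) = \left(-5\right) \left(-5\right) = 25$)
$a{\left(3,-6 \right)} 6 A{\left(5 \right)} = 25 \cdot 6 \cdot \frac{253}{5} \cdot 5 = 150 \cdot 253 = 37950$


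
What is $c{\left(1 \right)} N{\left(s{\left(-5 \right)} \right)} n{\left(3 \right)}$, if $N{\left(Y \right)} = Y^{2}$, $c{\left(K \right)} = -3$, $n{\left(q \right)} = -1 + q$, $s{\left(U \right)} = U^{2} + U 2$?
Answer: $-1350$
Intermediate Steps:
$s{\left(U \right)} = U^{2} + 2 U$
$c{\left(1 \right)} N{\left(s{\left(-5 \right)} \right)} n{\left(3 \right)} = - 3 \left(- 5 \left(2 - 5\right)\right)^{2} \left(-1 + 3\right) = - 3 \left(\left(-5\right) \left(-3\right)\right)^{2} \cdot 2 = - 3 \cdot 15^{2} \cdot 2 = \left(-3\right) 225 \cdot 2 = \left(-675\right) 2 = -1350$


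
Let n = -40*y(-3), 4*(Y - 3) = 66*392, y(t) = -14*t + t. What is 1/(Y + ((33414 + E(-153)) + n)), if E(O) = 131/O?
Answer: 153/5863594 ≈ 2.6093e-5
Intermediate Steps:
y(t) = -13*t
Y = 6471 (Y = 3 + (66*392)/4 = 3 + (¼)*25872 = 3 + 6468 = 6471)
n = -1560 (n = -(-520)*(-3) = -40*39 = -1560)
1/(Y + ((33414 + E(-153)) + n)) = 1/(6471 + ((33414 + 131/(-153)) - 1560)) = 1/(6471 + ((33414 + 131*(-1/153)) - 1560)) = 1/(6471 + ((33414 - 131/153) - 1560)) = 1/(6471 + (5112211/153 - 1560)) = 1/(6471 + 4873531/153) = 1/(5863594/153) = 153/5863594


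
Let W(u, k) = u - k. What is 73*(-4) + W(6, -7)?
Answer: -279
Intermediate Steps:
73*(-4) + W(6, -7) = 73*(-4) + (6 - 1*(-7)) = -292 + (6 + 7) = -292 + 13 = -279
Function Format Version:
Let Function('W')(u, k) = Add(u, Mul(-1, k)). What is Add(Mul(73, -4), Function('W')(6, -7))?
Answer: -279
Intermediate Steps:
Add(Mul(73, -4), Function('W')(6, -7)) = Add(Mul(73, -4), Add(6, Mul(-1, -7))) = Add(-292, Add(6, 7)) = Add(-292, 13) = -279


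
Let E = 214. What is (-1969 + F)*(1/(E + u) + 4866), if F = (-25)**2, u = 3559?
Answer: -3525008448/539 ≈ -6.5399e+6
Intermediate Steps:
F = 625
(-1969 + F)*(1/(E + u) + 4866) = (-1969 + 625)*(1/(214 + 3559) + 4866) = -1344*(1/3773 + 4866) = -1344*18359419/3773 = -3525008448/539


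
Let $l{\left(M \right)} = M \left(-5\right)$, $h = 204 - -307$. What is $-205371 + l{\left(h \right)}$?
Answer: $-207926$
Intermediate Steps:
$h = 511$ ($h = 204 + 307 = 511$)
$l{\left(M \right)} = - 5 M$
$-205371 + l{\left(h \right)} = -205371 - 2555 = -207926$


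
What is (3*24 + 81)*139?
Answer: 21267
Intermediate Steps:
(3*24 + 81)*139 = (72 + 81)*139 = 153*139 = 21267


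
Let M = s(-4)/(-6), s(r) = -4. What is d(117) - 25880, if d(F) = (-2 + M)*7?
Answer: -77668/3 ≈ -25889.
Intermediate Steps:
M = ⅔ (M = -4/(-6) = -4*(-⅙) = ⅔ ≈ 0.66667)
d(F) = -28/3 (d(F) = (-2 + ⅔)*7 = -4/3*7 = -28/3)
d(117) - 25880 = -28/3 - 25880 = -77668/3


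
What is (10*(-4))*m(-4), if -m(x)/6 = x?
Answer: -960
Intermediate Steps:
m(x) = -6*x
(10*(-4))*m(-4) = (10*(-4))*(-6*(-4)) = -40*24 = -960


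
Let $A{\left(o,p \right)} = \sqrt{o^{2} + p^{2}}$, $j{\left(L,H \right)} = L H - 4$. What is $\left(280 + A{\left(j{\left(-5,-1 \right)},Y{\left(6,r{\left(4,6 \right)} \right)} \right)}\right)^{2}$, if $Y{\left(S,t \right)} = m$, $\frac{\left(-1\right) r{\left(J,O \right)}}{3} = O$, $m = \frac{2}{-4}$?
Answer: $\frac{\left(560 + \sqrt{5}\right)^{2}}{4} \approx 79027.0$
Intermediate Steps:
$m = - \frac{1}{2}$ ($m = 2 \left(- \frac{1}{4}\right) = - \frac{1}{2} \approx -0.5$)
$j{\left(L,H \right)} = -4 + H L$ ($j{\left(L,H \right)} = H L - 4 = -4 + H L$)
$r{\left(J,O \right)} = - 3 O$
$Y{\left(S,t \right)} = - \frac{1}{2}$
$\left(280 + A{\left(j{\left(-5,-1 \right)},Y{\left(6,r{\left(4,6 \right)} \right)} \right)}\right)^{2} = \left(280 + \sqrt{\left(-4 - -5\right)^{2} + \left(- \frac{1}{2}\right)^{2}}\right)^{2} = \left(280 + \sqrt{\left(-4 + 5\right)^{2} + \frac{1}{4}}\right)^{2} = \left(280 + \sqrt{1^{2} + \frac{1}{4}}\right)^{2} = \left(280 + \sqrt{1 + \frac{1}{4}}\right)^{2} = \left(280 + \sqrt{\frac{5}{4}}\right)^{2} = \left(280 + \frac{\sqrt{5}}{2}\right)^{2}$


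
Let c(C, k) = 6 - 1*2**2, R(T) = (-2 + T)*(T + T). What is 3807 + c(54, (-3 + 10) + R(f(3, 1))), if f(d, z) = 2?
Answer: 3809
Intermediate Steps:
R(T) = 2*T*(-2 + T) (R(T) = (-2 + T)*(2*T) = 2*T*(-2 + T))
c(C, k) = 2 (c(C, k) = 6 - 1*4 = 6 - 4 = 2)
3807 + c(54, (-3 + 10) + R(f(3, 1))) = 3807 + 2 = 3809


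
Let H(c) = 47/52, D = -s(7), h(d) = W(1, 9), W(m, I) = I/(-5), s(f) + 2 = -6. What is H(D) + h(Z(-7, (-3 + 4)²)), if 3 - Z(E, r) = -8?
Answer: -233/260 ≈ -0.89615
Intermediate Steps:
s(f) = -8 (s(f) = -2 - 6 = -8)
Z(E, r) = 11 (Z(E, r) = 3 - 1*(-8) = 3 + 8 = 11)
W(m, I) = -I/5 (W(m, I) = I*(-⅕) = -I/5)
h(d) = -9/5 (h(d) = -⅕*9 = -9/5)
D = 8 (D = -1*(-8) = 8)
H(c) = 47/52 (H(c) = 47*(1/52) = 47/52)
H(D) + h(Z(-7, (-3 + 4)²)) = 47/52 - 9/5 = -233/260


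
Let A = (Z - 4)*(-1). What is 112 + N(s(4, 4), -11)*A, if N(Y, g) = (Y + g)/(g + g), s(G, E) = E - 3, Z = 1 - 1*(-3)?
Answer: 112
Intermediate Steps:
Z = 4 (Z = 1 + 3 = 4)
s(G, E) = -3 + E
A = 0 (A = (4 - 4)*(-1) = 0*(-1) = 0)
N(Y, g) = (Y + g)/(2*g) (N(Y, g) = (Y + g)/((2*g)) = (Y + g)*(1/(2*g)) = (Y + g)/(2*g))
112 + N(s(4, 4), -11)*A = 112 + ((½)*((-3 + 4) - 11)/(-11))*0 = 112 + ((½)*(-1/11)*(1 - 11))*0 = 112 + ((½)*(-1/11)*(-10))*0 = 112 + (5/11)*0 = 112 + 0 = 112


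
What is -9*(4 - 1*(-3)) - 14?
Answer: -77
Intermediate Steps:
-9*(4 - 1*(-3)) - 14 = -9*(4 + 3) - 14 = -9*7 - 14 = -63 - 14 = -77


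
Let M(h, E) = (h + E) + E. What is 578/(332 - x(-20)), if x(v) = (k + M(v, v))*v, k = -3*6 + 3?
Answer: -289/584 ≈ -0.49486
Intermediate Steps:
k = -15 (k = -18 + 3 = -15)
M(h, E) = h + 2*E (M(h, E) = (E + h) + E = h + 2*E)
x(v) = v*(-15 + 3*v) (x(v) = (-15 + (v + 2*v))*v = (-15 + 3*v)*v = v*(-15 + 3*v))
578/(332 - x(-20)) = 578/(332 - 3*(-20)*(-5 - 20)) = 578/(332 - 3*(-20)*(-25)) = 578/(332 - 1*1500) = 578/(332 - 1500) = 578/(-1168) = 578*(-1/1168) = -289/584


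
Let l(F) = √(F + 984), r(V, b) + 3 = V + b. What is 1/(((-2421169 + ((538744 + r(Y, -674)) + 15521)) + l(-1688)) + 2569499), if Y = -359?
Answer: 701559/492185031185 - 8*I*√11/492185031185 ≈ 1.4254e-6 - 5.3909e-11*I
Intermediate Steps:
r(V, b) = -3 + V + b (r(V, b) = -3 + (V + b) = -3 + V + b)
l(F) = √(984 + F)
1/(((-2421169 + ((538744 + r(Y, -674)) + 15521)) + l(-1688)) + 2569499) = 1/(((-2421169 + ((538744 + (-3 - 359 - 674)) + 15521)) + √(984 - 1688)) + 2569499) = 1/(((-2421169 + ((538744 - 1036) + 15521)) + √(-704)) + 2569499) = 1/(((-2421169 + (537708 + 15521)) + 8*I*√11) + 2569499) = 1/(((-2421169 + 553229) + 8*I*√11) + 2569499) = 1/((-1867940 + 8*I*√11) + 2569499) = 1/(701559 + 8*I*√11)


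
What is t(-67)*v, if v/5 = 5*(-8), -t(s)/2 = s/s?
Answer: 400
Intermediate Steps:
t(s) = -2 (t(s) = -2*s/s = -2*1 = -2)
v = -200 (v = 5*(5*(-8)) = 5*(-40) = -200)
t(-67)*v = -2*(-200) = 400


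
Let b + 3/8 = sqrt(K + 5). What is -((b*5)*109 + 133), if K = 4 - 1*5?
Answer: -8149/8 ≈ -1018.6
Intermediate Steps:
K = -1 (K = 4 - 5 = -1)
b = 13/8 (b = -3/8 + sqrt(-1 + 5) = -3/8 + sqrt(4) = -3/8 + 2 = 13/8 ≈ 1.6250)
-((b*5)*109 + 133) = -(((13/8)*5)*109 + 133) = -((65/8)*109 + 133) = -(7085/8 + 133) = -1*8149/8 = -8149/8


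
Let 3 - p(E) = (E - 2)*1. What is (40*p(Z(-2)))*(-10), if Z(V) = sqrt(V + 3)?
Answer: -1600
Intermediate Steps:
Z(V) = sqrt(3 + V)
p(E) = 5 - E (p(E) = 3 - (E - 2) = 3 - (-2 + E) = 3 + (2 - E) = 5 - E)
(40*p(Z(-2)))*(-10) = (40*(5 - sqrt(3 - 2)))*(-10) = (40*(5 - sqrt(1)))*(-10) = (40*(5 - 1*1))*(-10) = (40*(5 - 1))*(-10) = (40*4)*(-10) = 160*(-10) = -1600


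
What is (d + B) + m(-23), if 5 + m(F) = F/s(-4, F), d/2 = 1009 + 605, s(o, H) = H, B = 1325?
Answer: 4549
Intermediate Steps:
d = 3228 (d = 2*(1009 + 605) = 2*1614 = 3228)
m(F) = -4 (m(F) = -5 + F/F = -5 + 1 = -4)
(d + B) + m(-23) = (3228 + 1325) - 4 = 4553 - 4 = 4549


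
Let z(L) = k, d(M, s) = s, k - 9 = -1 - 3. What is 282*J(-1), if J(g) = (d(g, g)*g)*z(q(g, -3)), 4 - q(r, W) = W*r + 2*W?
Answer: 1410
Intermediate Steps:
q(r, W) = 4 - 2*W - W*r (q(r, W) = 4 - (W*r + 2*W) = 4 - (2*W + W*r) = 4 + (-2*W - W*r) = 4 - 2*W - W*r)
k = 5 (k = 9 + (-1 - 3) = 9 - 4 = 5)
z(L) = 5
J(g) = 5*g**2 (J(g) = (g*g)*5 = g**2*5 = 5*g**2)
282*J(-1) = 282*(5*(-1)**2) = 282*(5*1) = 282*5 = 1410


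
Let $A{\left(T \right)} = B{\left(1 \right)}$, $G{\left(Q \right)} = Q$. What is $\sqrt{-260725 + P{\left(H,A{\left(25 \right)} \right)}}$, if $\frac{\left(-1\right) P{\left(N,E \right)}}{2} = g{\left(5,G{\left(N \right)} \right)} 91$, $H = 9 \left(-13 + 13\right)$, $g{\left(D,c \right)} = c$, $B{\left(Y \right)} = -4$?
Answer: $5 i \sqrt{10429} \approx 510.61 i$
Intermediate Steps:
$A{\left(T \right)} = -4$
$H = 0$ ($H = 9 \cdot 0 = 0$)
$P{\left(N,E \right)} = - 182 N$ ($P{\left(N,E \right)} = - 2 N 91 = - 2 \cdot 91 N = - 182 N$)
$\sqrt{-260725 + P{\left(H,A{\left(25 \right)} \right)}} = \sqrt{-260725 - 0} = \sqrt{-260725 + 0} = \sqrt{-260725} = 5 i \sqrt{10429}$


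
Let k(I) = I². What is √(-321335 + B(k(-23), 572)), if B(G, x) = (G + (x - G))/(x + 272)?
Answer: I*√14306125362/211 ≈ 566.86*I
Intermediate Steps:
B(G, x) = x/(272 + x)
√(-321335 + B(k(-23), 572)) = √(-321335 + 572/(272 + 572)) = √(-321335 + 572/844) = √(-321335 + 572*(1/844)) = √(-321335 + 143/211) = √(-67801542/211) = I*√14306125362/211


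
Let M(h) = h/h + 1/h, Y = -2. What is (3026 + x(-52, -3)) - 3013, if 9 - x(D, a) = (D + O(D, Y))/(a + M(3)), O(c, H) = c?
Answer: -202/5 ≈ -40.400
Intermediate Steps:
M(h) = 1 + 1/h
x(D, a) = 9 - 2*D/(4/3 + a) (x(D, a) = 9 - (D + D)/(a + (1 + 3)/3) = 9 - 2*D/(a + (⅓)*4) = 9 - 2*D/(a + 4/3) = 9 - 2*D/(4/3 + a))
(3026 + x(-52, -3)) - 3013 = (3026 + 3*(12 - 2*(-52) + 9*(-3))/(4 + 3*(-3))) - 3013 = (3026 + 3*(12 + 104 - 27)/(4 - 9)) - 3013 = (3026 + 3*89/(-5)) - 3013 = (3026 + 3*(-⅕)*89) - 3013 = (3026 - 267/5) - 3013 = 14863/5 - 3013 = -202/5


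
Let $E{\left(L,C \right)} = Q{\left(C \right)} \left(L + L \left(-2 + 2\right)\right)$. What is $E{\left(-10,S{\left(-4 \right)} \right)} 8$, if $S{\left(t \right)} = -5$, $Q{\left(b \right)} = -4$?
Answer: $320$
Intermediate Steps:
$E{\left(L,C \right)} = - 4 L$ ($E{\left(L,C \right)} = - 4 \left(L + L \left(-2 + 2\right)\right) = - 4 \left(L + L 0\right) = - 4 \left(L + 0\right) = - 4 L$)
$E{\left(-10,S{\left(-4 \right)} \right)} 8 = \left(-4\right) \left(-10\right) 8 = 40 \cdot 8 = 320$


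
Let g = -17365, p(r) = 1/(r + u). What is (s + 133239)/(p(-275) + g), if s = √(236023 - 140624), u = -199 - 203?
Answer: -30067601/3918702 - 677*√95399/11756106 ≈ -7.6906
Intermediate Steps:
u = -402
s = √95399 ≈ 308.87
p(r) = 1/(-402 + r) (p(r) = 1/(r - 402) = 1/(-402 + r))
(s + 133239)/(p(-275) + g) = (√95399 + 133239)/(1/(-402 - 275) - 17365) = (133239 + √95399)/(1/(-677) - 17365) = (133239 + √95399)/(-1/677 - 17365) = (133239 + √95399)/(-11756106/677) = (133239 + √95399)*(-677/11756106) = -30067601/3918702 - 677*√95399/11756106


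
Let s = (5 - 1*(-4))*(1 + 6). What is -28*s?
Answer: -1764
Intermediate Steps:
s = 63 (s = (5 + 4)*7 = 9*7 = 63)
-28*s = -28*63 = -1764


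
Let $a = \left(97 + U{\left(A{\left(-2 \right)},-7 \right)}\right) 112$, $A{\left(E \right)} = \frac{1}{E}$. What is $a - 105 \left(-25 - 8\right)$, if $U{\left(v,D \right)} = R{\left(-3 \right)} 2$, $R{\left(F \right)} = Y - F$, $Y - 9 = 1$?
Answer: $17241$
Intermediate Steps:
$Y = 10$ ($Y = 9 + 1 = 10$)
$R{\left(F \right)} = 10 - F$
$U{\left(v,D \right)} = 26$ ($U{\left(v,D \right)} = \left(10 - -3\right) 2 = \left(10 + 3\right) 2 = 13 \cdot 2 = 26$)
$a = 13776$ ($a = \left(97 + 26\right) 112 = 123 \cdot 112 = 13776$)
$a - 105 \left(-25 - 8\right) = 13776 - 105 \left(-25 - 8\right) = 13776 - 105 \left(-33\right) = 13776 - -3465 = 13776 + 3465 = 17241$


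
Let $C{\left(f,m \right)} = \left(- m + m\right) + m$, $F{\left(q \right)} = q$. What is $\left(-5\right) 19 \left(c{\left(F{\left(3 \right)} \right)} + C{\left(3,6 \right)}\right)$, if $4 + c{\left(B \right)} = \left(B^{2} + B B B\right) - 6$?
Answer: $-3040$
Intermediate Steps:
$c{\left(B \right)} = -10 + B^{2} + B^{3}$ ($c{\left(B \right)} = -4 - \left(6 - B^{2} - B B B\right) = -4 - \left(6 - B^{2} - B^{2} B\right) = -4 - \left(6 - B^{2} - B^{3}\right) = -4 + \left(-6 + B^{2} + B^{3}\right) = -10 + B^{2} + B^{3}$)
$C{\left(f,m \right)} = m$ ($C{\left(f,m \right)} = 0 + m = m$)
$\left(-5\right) 19 \left(c{\left(F{\left(3 \right)} \right)} + C{\left(3,6 \right)}\right) = \left(-5\right) 19 \left(\left(-10 + 3^{2} + 3^{3}\right) + 6\right) = - 95 \left(\left(-10 + 9 + 27\right) + 6\right) = - 95 \left(26 + 6\right) = \left(-95\right) 32 = -3040$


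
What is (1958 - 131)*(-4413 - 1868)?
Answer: -11475387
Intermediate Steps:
(1958 - 131)*(-4413 - 1868) = 1827*(-6281) = -11475387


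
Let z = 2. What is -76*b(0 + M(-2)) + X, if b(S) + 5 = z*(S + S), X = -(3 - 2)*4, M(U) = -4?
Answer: 1592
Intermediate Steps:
X = -4 (X = -1*1*4 = -1*4 = -4)
b(S) = -5 + 4*S (b(S) = -5 + 2*(S + S) = -5 + 2*(2*S) = -5 + 4*S)
-76*b(0 + M(-2)) + X = -76*(-5 + 4*(0 - 4)) - 4 = -76*(-5 + 4*(-4)) - 4 = -76*(-5 - 16) - 4 = -76*(-21) - 4 = 1596 - 4 = 1592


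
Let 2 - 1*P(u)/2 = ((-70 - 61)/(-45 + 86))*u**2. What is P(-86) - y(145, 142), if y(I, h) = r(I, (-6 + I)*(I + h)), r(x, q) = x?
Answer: 1931971/41 ≈ 47121.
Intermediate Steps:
P(u) = 4 + 262*u**2/41 (P(u) = 4 - 2*(-70 - 61)/(-45 + 86)*u**2 = 4 - 2*(-131/41)*u**2 = 4 - 2*(-131*1/41)*u**2 = 4 - (-262)*u**2/41 = 4 + 262*u**2/41)
y(I, h) = I
P(-86) - y(145, 142) = (4 + (262/41)*(-86)**2) - 1*145 = (4 + (262/41)*7396) - 145 = (4 + 1937752/41) - 145 = 1937916/41 - 145 = 1931971/41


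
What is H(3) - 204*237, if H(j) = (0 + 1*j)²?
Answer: -48339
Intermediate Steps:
H(j) = j² (H(j) = (0 + j)² = j²)
H(3) - 204*237 = 3² - 204*237 = 9 - 48348 = -48339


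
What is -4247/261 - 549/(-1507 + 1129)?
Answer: -54151/3654 ≈ -14.820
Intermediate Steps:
-4247/261 - 549/(-1507 + 1129) = -4247*1/261 - 549/(-378) = -4247/261 - 549*(-1/378) = -4247/261 + 61/42 = -54151/3654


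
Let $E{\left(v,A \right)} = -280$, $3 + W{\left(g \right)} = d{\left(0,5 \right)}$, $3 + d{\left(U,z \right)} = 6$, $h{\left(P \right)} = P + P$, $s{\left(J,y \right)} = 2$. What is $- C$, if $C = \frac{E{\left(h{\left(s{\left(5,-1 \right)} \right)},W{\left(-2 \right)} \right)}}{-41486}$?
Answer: $- \frac{140}{20743} \approx -0.0067493$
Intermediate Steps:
$h{\left(P \right)} = 2 P$
$d{\left(U,z \right)} = 3$ ($d{\left(U,z \right)} = -3 + 6 = 3$)
$W{\left(g \right)} = 0$ ($W{\left(g \right)} = -3 + 3 = 0$)
$C = \frac{140}{20743}$ ($C = - \frac{280}{-41486} = \left(-280\right) \left(- \frac{1}{41486}\right) = \frac{140}{20743} \approx 0.0067493$)
$- C = \left(-1\right) \frac{140}{20743} = - \frac{140}{20743}$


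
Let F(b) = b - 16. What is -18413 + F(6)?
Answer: -18423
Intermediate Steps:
F(b) = -16 + b
-18413 + F(6) = -18413 + (-16 + 6) = -18413 - 10 = -18423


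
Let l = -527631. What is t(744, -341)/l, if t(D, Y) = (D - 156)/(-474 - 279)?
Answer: 196/132435381 ≈ 1.4800e-6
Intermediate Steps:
t(D, Y) = 52/251 - D/753 (t(D, Y) = (-156 + D)/(-753) = (-156 + D)*(-1/753) = 52/251 - D/753)
t(744, -341)/l = (52/251 - 1/753*744)/(-527631) = (52/251 - 248/251)*(-1/527631) = -196/251*(-1/527631) = 196/132435381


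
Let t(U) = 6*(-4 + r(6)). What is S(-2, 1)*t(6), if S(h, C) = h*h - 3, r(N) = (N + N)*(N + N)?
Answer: 840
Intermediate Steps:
r(N) = 4*N**2 (r(N) = (2*N)*(2*N) = 4*N**2)
S(h, C) = -3 + h**2 (S(h, C) = h**2 - 3 = -3 + h**2)
t(U) = 840 (t(U) = 6*(-4 + 4*6**2) = 6*(-4 + 4*36) = 6*(-4 + 144) = 6*140 = 840)
S(-2, 1)*t(6) = (-3 + (-2)**2)*840 = (-3 + 4)*840 = 1*840 = 840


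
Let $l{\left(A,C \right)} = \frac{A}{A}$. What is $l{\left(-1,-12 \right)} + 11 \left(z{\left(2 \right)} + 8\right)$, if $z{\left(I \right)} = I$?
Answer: $111$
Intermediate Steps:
$l{\left(A,C \right)} = 1$
$l{\left(-1,-12 \right)} + 11 \left(z{\left(2 \right)} + 8\right) = 1 + 11 \left(2 + 8\right) = 1 + 11 \cdot 10 = 1 + 110 = 111$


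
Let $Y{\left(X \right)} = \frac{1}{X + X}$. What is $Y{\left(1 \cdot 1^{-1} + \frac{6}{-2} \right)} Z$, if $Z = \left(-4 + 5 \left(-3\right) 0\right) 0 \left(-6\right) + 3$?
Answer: $- \frac{3}{4} \approx -0.75$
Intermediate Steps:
$Y{\left(X \right)} = \frac{1}{2 X}$
$Z = 3$ ($Z = \left(-4 - 0\right) 0 \left(-6\right) + 3 = \left(-4 + 0\right) 0 \left(-6\right) + 3 = \left(-4\right) 0 \left(-6\right) + 3 = 0 \left(-6\right) + 3 = 0 + 3 = 3$)
$Y{\left(1 \cdot 1^{-1} + \frac{6}{-2} \right)} Z = \frac{1}{2 \left(1 \cdot 1^{-1} + \frac{6}{-2}\right)} 3 = \frac{1}{2 \left(1 \cdot 1 + 6 \left(- \frac{1}{2}\right)\right)} 3 = \frac{1}{2 \left(1 - 3\right)} 3 = \frac{1}{2 \left(-2\right)} 3 = \frac{1}{2} \left(- \frac{1}{2}\right) 3 = \left(- \frac{1}{4}\right) 3 = - \frac{3}{4}$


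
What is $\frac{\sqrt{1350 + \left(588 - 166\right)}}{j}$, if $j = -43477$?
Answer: $- \frac{2 \sqrt{443}}{43477} \approx -0.00096822$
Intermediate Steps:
$\frac{\sqrt{1350 + \left(588 - 166\right)}}{j} = \frac{\sqrt{1350 + \left(588 - 166\right)}}{-43477} = \sqrt{1350 + 422} \left(- \frac{1}{43477}\right) = \sqrt{1772} \left(- \frac{1}{43477}\right) = 2 \sqrt{443} \left(- \frac{1}{43477}\right) = - \frac{2 \sqrt{443}}{43477}$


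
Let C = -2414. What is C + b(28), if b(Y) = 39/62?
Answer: -149629/62 ≈ -2413.4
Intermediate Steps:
b(Y) = 39/62 (b(Y) = 39*(1/62) = 39/62)
C + b(28) = -2414 + 39/62 = -149629/62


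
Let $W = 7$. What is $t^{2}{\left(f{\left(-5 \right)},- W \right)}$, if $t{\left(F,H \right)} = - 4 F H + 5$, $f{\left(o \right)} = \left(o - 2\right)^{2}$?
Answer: $1896129$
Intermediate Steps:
$f{\left(o \right)} = \left(-2 + o\right)^{2}$
$t{\left(F,H \right)} = 5 - 4 F H$ ($t{\left(F,H \right)} = - 4 F H + 5 = 5 - 4 F H$)
$t^{2}{\left(f{\left(-5 \right)},- W \right)} = \left(5 - 4 \left(-2 - 5\right)^{2} \left(\left(-1\right) 7\right)\right)^{2} = \left(5 - 4 \left(-7\right)^{2} \left(-7\right)\right)^{2} = \left(5 - 196 \left(-7\right)\right)^{2} = \left(5 + 1372\right)^{2} = 1377^{2} = 1896129$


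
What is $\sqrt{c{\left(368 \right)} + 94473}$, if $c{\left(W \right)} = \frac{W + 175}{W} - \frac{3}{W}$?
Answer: $\frac{3 \sqrt{22211997}}{46} \approx 307.37$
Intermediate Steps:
$c{\left(W \right)} = - \frac{3}{W} + \frac{175 + W}{W}$ ($c{\left(W \right)} = \frac{175 + W}{W} - \frac{3}{W} = - \frac{3}{W} + \frac{175 + W}{W}$)
$\sqrt{c{\left(368 \right)} + 94473} = \sqrt{\frac{172 + 368}{368} + 94473} = \sqrt{\frac{1}{368} \cdot 540 + 94473} = \sqrt{\frac{135}{92} + 94473} = \sqrt{\frac{8691651}{92}} = \frac{3 \sqrt{22211997}}{46}$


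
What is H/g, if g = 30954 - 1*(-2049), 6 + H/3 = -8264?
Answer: -8270/11001 ≈ -0.75175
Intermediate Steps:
H = -24810 (H = -18 + 3*(-8264) = -18 - 24792 = -24810)
g = 33003 (g = 30954 + 2049 = 33003)
H/g = -24810/33003 = -24810*1/33003 = -8270/11001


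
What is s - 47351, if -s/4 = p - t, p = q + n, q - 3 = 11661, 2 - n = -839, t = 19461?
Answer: -19527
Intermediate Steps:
n = 841 (n = 2 - 1*(-839) = 2 + 839 = 841)
q = 11664 (q = 3 + 11661 = 11664)
p = 12505 (p = 11664 + 841 = 12505)
s = 27824 (s = -4*(12505 - 1*19461) = -4*(12505 - 19461) = -4*(-6956) = 27824)
s - 47351 = 27824 - 47351 = -19527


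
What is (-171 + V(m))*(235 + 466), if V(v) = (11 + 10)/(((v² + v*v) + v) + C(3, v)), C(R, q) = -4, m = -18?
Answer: -75024525/626 ≈ -1.1985e+5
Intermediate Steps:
V(v) = 21/(-4 + v + 2*v²) (V(v) = (11 + 10)/(((v² + v*v) + v) - 4) = 21/(((v² + v²) + v) - 4) = 21/((2*v² + v) - 4) = 21/((v + 2*v²) - 4) = 21/(-4 + v + 2*v²))
(-171 + V(m))*(235 + 466) = (-171 + 21/(-4 - 18 + 2*(-18)²))*(235 + 466) = (-171 + 21/(-4 - 18 + 2*324))*701 = (-171 + 21/(-4 - 18 + 648))*701 = (-171 + 21/626)*701 = -107025/626*701 = -75024525/626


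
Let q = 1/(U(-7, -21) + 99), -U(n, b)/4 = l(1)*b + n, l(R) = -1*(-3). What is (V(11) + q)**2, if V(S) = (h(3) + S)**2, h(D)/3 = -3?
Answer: 2301289/143641 ≈ 16.021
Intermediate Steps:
h(D) = -9 (h(D) = 3*(-3) = -9)
l(R) = 3
U(n, b) = -12*b - 4*n (U(n, b) = -4*(3*b + n) = -4*(n + 3*b) = -12*b - 4*n)
q = 1/379 (q = 1/((-12*(-21) - 4*(-7)) + 99) = 1/((252 + 28) + 99) = 1/(280 + 99) = 1/379 ≈ 0.0026385)
V(S) = (-9 + S)**2
(V(11) + q)**2 = ((-9 + 11)**2 + 1/379)**2 = (2**2 + 1/379)**2 = (4 + 1/379)**2 = (1517/379)**2 = 2301289/143641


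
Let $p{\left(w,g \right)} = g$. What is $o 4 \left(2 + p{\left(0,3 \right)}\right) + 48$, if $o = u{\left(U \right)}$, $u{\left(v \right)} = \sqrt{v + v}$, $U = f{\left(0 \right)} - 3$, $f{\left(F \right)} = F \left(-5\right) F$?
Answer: $48 + 20 i \sqrt{6} \approx 48.0 + 48.99 i$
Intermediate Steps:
$f{\left(F \right)} = - 5 F^{2}$ ($f{\left(F \right)} = - 5 F F = - 5 F^{2}$)
$U = -3$ ($U = - 5 \cdot 0^{2} - 3 = \left(-5\right) 0 - 3 = 0 - 3 = -3$)
$u{\left(v \right)} = \sqrt{2} \sqrt{v}$ ($u{\left(v \right)} = \sqrt{2 v} = \sqrt{2} \sqrt{v}$)
$o = i \sqrt{6}$ ($o = \sqrt{2} \sqrt{-3} = \sqrt{2} i \sqrt{3} = i \sqrt{6} \approx 2.4495 i$)
$o 4 \left(2 + p{\left(0,3 \right)}\right) + 48 = i \sqrt{6} \cdot 4 \left(2 + 3\right) + 48 = i \sqrt{6} \cdot 4 \cdot 5 + 48 = i \sqrt{6} \cdot 20 + 48 = 20 i \sqrt{6} + 48 = 48 + 20 i \sqrt{6}$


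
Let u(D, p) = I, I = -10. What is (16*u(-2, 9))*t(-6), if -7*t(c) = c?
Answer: -960/7 ≈ -137.14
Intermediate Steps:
u(D, p) = -10
t(c) = -c/7
(16*u(-2, 9))*t(-6) = (16*(-10))*(-⅐*(-6)) = -160*6/7 = -960/7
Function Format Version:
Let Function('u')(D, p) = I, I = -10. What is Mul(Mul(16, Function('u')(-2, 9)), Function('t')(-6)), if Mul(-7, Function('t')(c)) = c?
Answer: Rational(-960, 7) ≈ -137.14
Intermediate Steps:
Function('u')(D, p) = -10
Function('t')(c) = Mul(Rational(-1, 7), c)
Mul(Mul(16, Function('u')(-2, 9)), Function('t')(-6)) = Mul(Mul(16, -10), Mul(Rational(-1, 7), -6)) = Mul(-160, Rational(6, 7)) = Rational(-960, 7)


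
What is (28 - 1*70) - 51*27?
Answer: -1419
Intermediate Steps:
(28 - 1*70) - 51*27 = (28 - 70) - 1377 = -42 - 1377 = -1419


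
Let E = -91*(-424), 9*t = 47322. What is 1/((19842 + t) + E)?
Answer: 1/63684 ≈ 1.5703e-5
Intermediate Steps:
t = 5258 (t = (⅑)*47322 = 5258)
E = 38584
1/((19842 + t) + E) = 1/((19842 + 5258) + 38584) = 1/(25100 + 38584) = 1/63684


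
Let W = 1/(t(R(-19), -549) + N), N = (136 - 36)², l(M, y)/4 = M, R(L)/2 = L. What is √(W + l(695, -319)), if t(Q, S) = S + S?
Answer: 3*√24478087558/8902 ≈ 52.726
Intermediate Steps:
R(L) = 2*L
t(Q, S) = 2*S
l(M, y) = 4*M
N = 10000 (N = 100² = 10000)
W = 1/8902 (W = 1/(2*(-549) + 10000) = 1/(-1098 + 10000) = 1/8902 ≈ 0.00011233)
√(W + l(695, -319)) = √(1/8902 + 4*695) = √(1/8902 + 2780) = √(24747561/8902) = 3*√24478087558/8902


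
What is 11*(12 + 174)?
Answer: 2046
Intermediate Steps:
11*(12 + 174) = 11*186 = 2046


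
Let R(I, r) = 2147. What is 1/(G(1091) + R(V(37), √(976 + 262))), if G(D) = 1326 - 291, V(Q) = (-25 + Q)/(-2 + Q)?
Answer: 1/3182 ≈ 0.00031427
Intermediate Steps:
V(Q) = (-25 + Q)/(-2 + Q)
G(D) = 1035
1/(G(1091) + R(V(37), √(976 + 262))) = 1/(1035 + 2147) = 1/3182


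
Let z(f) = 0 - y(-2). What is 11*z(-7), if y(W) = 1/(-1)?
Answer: 11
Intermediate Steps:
y(W) = -1
z(f) = 1 (z(f) = 0 - 1*(-1) = 0 + 1 = 1)
11*z(-7) = 11*1 = 11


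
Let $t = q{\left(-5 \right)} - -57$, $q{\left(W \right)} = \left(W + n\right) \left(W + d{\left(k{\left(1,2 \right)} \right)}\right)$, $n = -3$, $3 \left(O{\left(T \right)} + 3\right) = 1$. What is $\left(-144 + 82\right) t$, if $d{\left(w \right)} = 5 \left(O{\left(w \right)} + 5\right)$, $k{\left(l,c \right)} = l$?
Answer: $- \frac{682}{3} \approx -227.33$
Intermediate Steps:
$O{\left(T \right)} = - \frac{8}{3}$ ($O{\left(T \right)} = -3 + \frac{1}{3} \cdot 1 = -3 + \frac{1}{3} = - \frac{8}{3}$)
$d{\left(w \right)} = \frac{35}{3}$ ($d{\left(w \right)} = 5 \left(- \frac{8}{3} + 5\right) = 5 \cdot \frac{7}{3} = \frac{35}{3}$)
$q{\left(W \right)} = \left(-3 + W\right) \left(\frac{35}{3} + W\right)$ ($q{\left(W \right)} = \left(W - 3\right) \left(W + \frac{35}{3}\right) = \left(-3 + W\right) \left(\frac{35}{3} + W\right)$)
$t = \frac{11}{3}$ ($t = \left(-35 + \left(-5\right)^{2} + \frac{26}{3} \left(-5\right)\right) - -57 = \left(-35 + 25 - \frac{130}{3}\right) + 57 = - \frac{160}{3} + 57 = \frac{11}{3} \approx 3.6667$)
$\left(-144 + 82\right) t = \left(-144 + 82\right) \frac{11}{3} = \left(-62\right) \frac{11}{3} = - \frac{682}{3}$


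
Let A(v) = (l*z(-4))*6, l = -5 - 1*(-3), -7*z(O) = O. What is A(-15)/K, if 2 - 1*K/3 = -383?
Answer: -16/2695 ≈ -0.0059369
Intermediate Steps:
z(O) = -O/7
K = 1155 (K = 6 - 3*(-383) = 6 + 1149 = 1155)
l = -2 (l = -5 + 3 = -2)
A(v) = -48/7 (A(v) = -(-2)*(-4)/7*6 = -2*4/7*6 = -8/7*6 = -48/7)
A(-15)/K = -48/7/1155 = -48/7*1/1155 = -16/2695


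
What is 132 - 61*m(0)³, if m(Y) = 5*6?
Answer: -1646868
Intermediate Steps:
m(Y) = 30
132 - 61*m(0)³ = 132 - 61*30³ = 132 - 61*27000 = 132 - 1647000 = -1646868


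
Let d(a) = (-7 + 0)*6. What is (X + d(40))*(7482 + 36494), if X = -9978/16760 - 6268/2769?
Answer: -11443848325274/5801055 ≈ -1.9727e+6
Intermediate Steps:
X = -66340381/23204220 (X = -9978*1/16760 - 6268*1/2769 = -4989/8380 - 6268/2769 = -66340381/23204220 ≈ -2.8590)
d(a) = -42 (d(a) = -7*6 = -42)
(X + d(40))*(7482 + 36494) = (-66340381/23204220 - 42)*(7482 + 36494) = -1040917621/23204220*43976 = -11443848325274/5801055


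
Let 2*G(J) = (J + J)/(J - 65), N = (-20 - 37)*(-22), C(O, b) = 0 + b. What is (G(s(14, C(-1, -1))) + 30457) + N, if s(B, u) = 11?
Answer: 1712383/54 ≈ 31711.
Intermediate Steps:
C(O, b) = b
N = 1254 (N = -57*(-22) = 1254)
G(J) = J/(-65 + J) (G(J) = ((J + J)/(J - 65))/2 = ((2*J)/(-65 + J))/2 = (2*J/(-65 + J))/2 = J/(-65 + J))
(G(s(14, C(-1, -1))) + 30457) + N = (11/(-65 + 11) + 30457) + 1254 = (11/(-54) + 30457) + 1254 = (11*(-1/54) + 30457) + 1254 = (-11/54 + 30457) + 1254 = 1644667/54 + 1254 = 1712383/54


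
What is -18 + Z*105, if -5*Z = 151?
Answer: -3189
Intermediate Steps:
Z = -151/5 (Z = -⅕*151 = -151/5 ≈ -30.200)
-18 + Z*105 = -18 - 151/5*105 = -18 - 3171 = -3189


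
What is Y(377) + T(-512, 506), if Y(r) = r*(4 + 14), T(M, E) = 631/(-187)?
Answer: 1268351/187 ≈ 6782.6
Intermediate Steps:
T(M, E) = -631/187 (T(M, E) = 631*(-1/187) = -631/187)
Y(r) = 18*r (Y(r) = r*18 = 18*r)
Y(377) + T(-512, 506) = 18*377 - 631/187 = 6786 - 631/187 = 1268351/187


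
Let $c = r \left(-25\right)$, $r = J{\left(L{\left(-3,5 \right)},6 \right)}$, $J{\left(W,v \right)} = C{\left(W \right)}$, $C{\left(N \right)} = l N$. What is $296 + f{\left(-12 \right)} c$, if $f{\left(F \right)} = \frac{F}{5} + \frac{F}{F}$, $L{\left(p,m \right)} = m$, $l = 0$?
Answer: $296$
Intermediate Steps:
$C{\left(N \right)} = 0$ ($C{\left(N \right)} = 0 N = 0$)
$f{\left(F \right)} = 1 + \frac{F}{5}$ ($f{\left(F \right)} = F \frac{1}{5} + 1 = \frac{F}{5} + 1 = 1 + \frac{F}{5}$)
$J{\left(W,v \right)} = 0$
$r = 0$
$c = 0$ ($c = 0 \left(-25\right) = 0$)
$296 + f{\left(-12 \right)} c = 296 + \left(1 + \frac{1}{5} \left(-12\right)\right) 0 = 296 + \left(1 - \frac{12}{5}\right) 0 = 296 - 0 = 296 + 0 = 296$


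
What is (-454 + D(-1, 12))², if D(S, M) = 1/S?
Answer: 207025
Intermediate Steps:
(-454 + D(-1, 12))² = (-454 + 1/(-1))² = (-454 - 1)² = (-455)² = 207025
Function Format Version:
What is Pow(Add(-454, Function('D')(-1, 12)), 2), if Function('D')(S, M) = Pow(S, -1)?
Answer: 207025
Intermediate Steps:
Pow(Add(-454, Function('D')(-1, 12)), 2) = Pow(Add(-454, Pow(-1, -1)), 2) = Pow(Add(-454, -1), 2) = Pow(-455, 2) = 207025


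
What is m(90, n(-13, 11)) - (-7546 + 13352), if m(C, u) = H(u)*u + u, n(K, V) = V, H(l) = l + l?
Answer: -5553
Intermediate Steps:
H(l) = 2*l
m(C, u) = u + 2*u² (m(C, u) = (2*u)*u + u = 2*u² + u = u + 2*u²)
m(90, n(-13, 11)) - (-7546 + 13352) = 11*(1 + 2*11) - (-7546 + 13352) = 11*(1 + 22) - 1*5806 = 11*23 - 5806 = 253 - 5806 = -5553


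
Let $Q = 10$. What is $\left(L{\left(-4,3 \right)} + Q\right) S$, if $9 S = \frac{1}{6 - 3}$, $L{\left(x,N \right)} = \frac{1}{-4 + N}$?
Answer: $\frac{1}{3} \approx 0.33333$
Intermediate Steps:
$S = \frac{1}{27}$ ($S = \frac{1}{9 \left(6 - 3\right)} = \frac{1}{9 \cdot 3} = \frac{1}{9} \cdot \frac{1}{3} = \frac{1}{27} \approx 0.037037$)
$\left(L{\left(-4,3 \right)} + Q\right) S = \left(\frac{1}{-4 + 3} + 10\right) \frac{1}{27} = \left(\frac{1}{-1} + 10\right) \frac{1}{27} = \left(-1 + 10\right) \frac{1}{27} = 9 \cdot \frac{1}{27} = \frac{1}{3}$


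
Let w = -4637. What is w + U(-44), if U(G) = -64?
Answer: -4701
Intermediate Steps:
w + U(-44) = -4637 - 64 = -4701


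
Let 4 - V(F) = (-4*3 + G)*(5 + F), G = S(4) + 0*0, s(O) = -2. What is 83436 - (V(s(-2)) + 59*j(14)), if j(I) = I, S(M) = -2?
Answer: 82564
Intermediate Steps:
G = -2 (G = -2 + 0*0 = -2 + 0 = -2)
V(F) = 74 + 14*F (V(F) = 4 - (-4*3 - 2)*(5 + F) = 4 - (-12 - 2)*(5 + F) = 4 - (-14)*(5 + F) = 4 - (-70 - 14*F) = 4 + (70 + 14*F) = 74 + 14*F)
83436 - (V(s(-2)) + 59*j(14)) = 83436 - ((74 + 14*(-2)) + 59*14) = 83436 - ((74 - 28) + 826) = 83436 - (46 + 826) = 83436 - 1*872 = 83436 - 872 = 82564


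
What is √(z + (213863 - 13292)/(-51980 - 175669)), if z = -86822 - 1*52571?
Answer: 6*I*√22296166231903/75883 ≈ 373.35*I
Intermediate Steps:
z = -139393 (z = -86822 - 52571 = -139393)
√(z + (213863 - 13292)/(-51980 - 175669)) = √(-139393 + (213863 - 13292)/(-51980 - 175669)) = √(-139393 + 200571/(-227649)) = √(-139393 + 200571*(-1/227649)) = √(-139393 - 66857/75883) = √(-10577625876/75883) = 6*I*√22296166231903/75883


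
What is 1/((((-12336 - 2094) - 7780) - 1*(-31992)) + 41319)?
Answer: 1/51101 ≈ 1.9569e-5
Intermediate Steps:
1/((((-12336 - 2094) - 7780) - 1*(-31992)) + 41319) = 1/(((-14430 - 7780) + 31992) + 41319) = 1/((-22210 + 31992) + 41319) = 1/(9782 + 41319) = 1/51101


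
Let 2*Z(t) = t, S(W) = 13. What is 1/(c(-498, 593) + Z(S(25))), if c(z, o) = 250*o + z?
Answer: 2/295517 ≈ 6.7678e-6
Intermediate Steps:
c(z, o) = z + 250*o
Z(t) = t/2
1/(c(-498, 593) + Z(S(25))) = 1/((-498 + 250*593) + (½)*13) = 1/((-498 + 148250) + 13/2) = 1/(147752 + 13/2) = 1/(295517/2) = 2/295517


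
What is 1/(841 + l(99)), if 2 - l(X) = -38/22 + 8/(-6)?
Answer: 33/27920 ≈ 0.0011819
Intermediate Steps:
l(X) = 167/33 (l(X) = 2 - (-38/22 + 8/(-6)) = 2 - (-38*1/22 + 8*(-1/6)) = 2 - (-19/11 - 4/3) = 2 - 1*(-101/33) = 2 + 101/33 = 167/33)
1/(841 + l(99)) = 1/(841 + 167/33) = 1/(27920/33) = 33/27920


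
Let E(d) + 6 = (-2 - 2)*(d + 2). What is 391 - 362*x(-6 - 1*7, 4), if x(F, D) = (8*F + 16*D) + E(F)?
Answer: 1115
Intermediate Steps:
E(d) = -14 - 4*d (E(d) = -6 + (-2 - 2)*(d + 2) = -6 - 4*(2 + d) = -6 + (-8 - 4*d) = -14 - 4*d)
x(F, D) = -14 + 4*F + 16*D (x(F, D) = (8*F + 16*D) + (-14 - 4*F) = -14 + 4*F + 16*D)
391 - 362*x(-6 - 1*7, 4) = 391 - 362*(-14 + 4*(-6 - 1*7) + 16*4) = 391 - 362*(-14 + 4*(-6 - 7) + 64) = 391 - 362*(-14 + 4*(-13) + 64) = 391 - 362*(-14 - 52 + 64) = 391 - 362*(-2) = 391 + 724 = 1115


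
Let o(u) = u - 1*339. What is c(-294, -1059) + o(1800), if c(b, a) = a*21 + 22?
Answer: -20756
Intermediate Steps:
c(b, a) = 22 + 21*a (c(b, a) = 21*a + 22 = 22 + 21*a)
o(u) = -339 + u (o(u) = u - 339 = -339 + u)
c(-294, -1059) + o(1800) = (22 + 21*(-1059)) + (-339 + 1800) = (22 - 22239) + 1461 = -22217 + 1461 = -20756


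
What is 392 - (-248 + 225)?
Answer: 415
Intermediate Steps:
392 - (-248 + 225) = 392 - 1*(-23) = 392 + 23 = 415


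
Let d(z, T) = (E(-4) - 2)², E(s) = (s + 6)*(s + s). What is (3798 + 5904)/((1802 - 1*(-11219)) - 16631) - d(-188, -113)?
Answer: -589671/1805 ≈ -326.69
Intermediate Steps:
E(s) = 2*s*(6 + s) (E(s) = (6 + s)*(2*s) = 2*s*(6 + s))
d(z, T) = 324 (d(z, T) = (2*(-4)*(6 - 4) - 2)² = (2*(-4)*2 - 2)² = (-16 - 2)² = (-18)² = 324)
(3798 + 5904)/((1802 - 1*(-11219)) - 16631) - d(-188, -113) = (3798 + 5904)/((1802 - 1*(-11219)) - 16631) - 1*324 = 9702/((1802 + 11219) - 16631) - 324 = 9702/(13021 - 16631) - 324 = 9702/(-3610) - 324 = 9702*(-1/3610) - 324 = -4851/1805 - 324 = -589671/1805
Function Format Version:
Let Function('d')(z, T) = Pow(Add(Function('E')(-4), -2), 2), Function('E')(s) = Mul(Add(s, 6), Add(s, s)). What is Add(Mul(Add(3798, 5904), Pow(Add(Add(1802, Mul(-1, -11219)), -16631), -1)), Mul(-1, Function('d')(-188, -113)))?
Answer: Rational(-589671, 1805) ≈ -326.69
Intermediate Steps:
Function('E')(s) = Mul(2, s, Add(6, s)) (Function('E')(s) = Mul(Add(6, s), Mul(2, s)) = Mul(2, s, Add(6, s)))
Function('d')(z, T) = 324 (Function('d')(z, T) = Pow(Add(Mul(2, -4, Add(6, -4)), -2), 2) = Pow(Add(Mul(2, -4, 2), -2), 2) = Pow(Add(-16, -2), 2) = Pow(-18, 2) = 324)
Add(Mul(Add(3798, 5904), Pow(Add(Add(1802, Mul(-1, -11219)), -16631), -1)), Mul(-1, Function('d')(-188, -113))) = Add(Mul(Add(3798, 5904), Pow(Add(Add(1802, Mul(-1, -11219)), -16631), -1)), Mul(-1, 324)) = Add(Mul(9702, Pow(Add(Add(1802, 11219), -16631), -1)), -324) = Add(Mul(9702, Pow(Add(13021, -16631), -1)), -324) = Add(Mul(9702, Pow(-3610, -1)), -324) = Add(Mul(9702, Rational(-1, 3610)), -324) = Add(Rational(-4851, 1805), -324) = Rational(-589671, 1805)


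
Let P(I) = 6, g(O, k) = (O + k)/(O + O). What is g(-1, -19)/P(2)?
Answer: 5/3 ≈ 1.6667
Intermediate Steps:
g(O, k) = (O + k)/(2*O) (g(O, k) = (O + k)/((2*O)) = (O + k)*(1/(2*O)) = (O + k)/(2*O))
g(-1, -19)/P(2) = ((½)*(-1 - 19)/(-1))/6 = ((½)*(-1)*(-20))*(⅙) = 10*(⅙) = 5/3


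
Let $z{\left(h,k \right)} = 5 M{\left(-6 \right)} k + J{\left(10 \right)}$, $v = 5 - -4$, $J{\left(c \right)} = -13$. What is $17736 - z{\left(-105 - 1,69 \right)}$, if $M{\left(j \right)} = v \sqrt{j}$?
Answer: $17749 - 3105 i \sqrt{6} \approx 17749.0 - 7605.7 i$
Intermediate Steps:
$v = 9$ ($v = 5 + 4 = 9$)
$M{\left(j \right)} = 9 \sqrt{j}$
$z{\left(h,k \right)} = -13 + 45 i k \sqrt{6}$ ($z{\left(h,k \right)} = 5 \cdot 9 \sqrt{-6} k - 13 = 5 \cdot 9 i \sqrt{6} k - 13 = 45 i \sqrt{6} k - 13 = 45 i k \sqrt{6} - 13 = -13 + 45 i k \sqrt{6}$)
$17736 - z{\left(-105 - 1,69 \right)} = 17736 - \left(-13 + 45 i 69 \sqrt{6}\right) = 17736 - \left(-13 + 3105 i \sqrt{6}\right) = 17736 + \left(13 - 3105 i \sqrt{6}\right) = 17749 - 3105 i \sqrt{6}$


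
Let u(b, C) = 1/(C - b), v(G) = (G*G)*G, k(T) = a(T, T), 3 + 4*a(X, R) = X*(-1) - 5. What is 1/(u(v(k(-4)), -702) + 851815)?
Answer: 701/597122314 ≈ 1.1740e-6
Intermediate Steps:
a(X, R) = -2 - X/4 (a(X, R) = -3/4 + (X*(-1) - 5)/4 = -3/4 + (-X - 5)/4 = -3/4 + (-5 - X)/4 = -3/4 + (-5/4 - X/4) = -2 - X/4)
k(T) = -2 - T/4
v(G) = G**3 (v(G) = G**2*G = G**3)
1/(u(v(k(-4)), -702) + 851815) = 1/(1/(-702 - (-2 - 1/4*(-4))**3) + 851815) = 1/(1/(-702 - (-2 + 1)**3) + 851815) = 1/(1/(-702 - 1*(-1)**3) + 851815) = 1/(1/(-702 - 1*(-1)) + 851815) = 1/(1/(-702 + 1) + 851815) = 1/(1/(-701) + 851815) = 1/(-1/701 + 851815) = 1/(597122314/701) = 701/597122314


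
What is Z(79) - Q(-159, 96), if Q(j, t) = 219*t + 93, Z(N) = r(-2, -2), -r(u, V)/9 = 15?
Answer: -21252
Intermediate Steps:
r(u, V) = -135 (r(u, V) = -9*15 = -135)
Z(N) = -135
Q(j, t) = 93 + 219*t
Z(79) - Q(-159, 96) = -135 - (93 + 219*96) = -135 - (93 + 21024) = -135 - 1*21117 = -135 - 21117 = -21252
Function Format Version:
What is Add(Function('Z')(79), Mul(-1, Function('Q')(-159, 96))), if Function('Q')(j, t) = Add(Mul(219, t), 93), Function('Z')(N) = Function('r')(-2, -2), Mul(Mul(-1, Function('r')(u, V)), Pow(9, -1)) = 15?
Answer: -21252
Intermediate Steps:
Function('r')(u, V) = -135 (Function('r')(u, V) = Mul(-9, 15) = -135)
Function('Z')(N) = -135
Function('Q')(j, t) = Add(93, Mul(219, t))
Add(Function('Z')(79), Mul(-1, Function('Q')(-159, 96))) = Add(-135, Mul(-1, Add(93, Mul(219, 96)))) = Add(-135, Mul(-1, Add(93, 21024))) = Add(-135, Mul(-1, 21117)) = Add(-135, -21117) = -21252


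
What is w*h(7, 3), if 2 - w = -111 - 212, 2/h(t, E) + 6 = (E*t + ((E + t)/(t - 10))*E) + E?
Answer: 325/4 ≈ 81.250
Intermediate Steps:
h(t, E) = 2/(-6 + E + E*t + E*(E + t)/(-10 + t)) (h(t, E) = 2/(-6 + ((E*t + ((E + t)/(t - 10))*E) + E)) = 2/(-6 + ((E*t + ((E + t)/(-10 + t))*E) + E)) = 2/(-6 + ((E*t + E*(E + t)/(-10 + t)) + E)) = 2/(-6 + (E + E*t + E*(E + t)/(-10 + t))) = 2/(-6 + E + E*t + E*(E + t)/(-10 + t)))
w = 325 (w = 2 - (-111 - 212) = 2 - 1*(-323) = 2 + 323 = 325)
w*h(7, 3) = 325*(2*(-10 + 7)/(60 + 3² - 10*3 - 6*7 + 3*7² - 8*3*7)) = 325*(2*(-3)/(60 + 9 - 30 - 42 + 3*49 - 168)) = 325*(2*(-3)/(60 + 9 - 30 - 42 + 147 - 168)) = 325*(2*(-3)/(-24)) = 325*(2*(-1/24)*(-3)) = 325*(¼) = 325/4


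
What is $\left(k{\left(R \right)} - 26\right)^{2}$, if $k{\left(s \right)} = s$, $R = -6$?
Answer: $1024$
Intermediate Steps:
$\left(k{\left(R \right)} - 26\right)^{2} = \left(-6 - 26\right)^{2} = \left(-32\right)^{2} = 1024$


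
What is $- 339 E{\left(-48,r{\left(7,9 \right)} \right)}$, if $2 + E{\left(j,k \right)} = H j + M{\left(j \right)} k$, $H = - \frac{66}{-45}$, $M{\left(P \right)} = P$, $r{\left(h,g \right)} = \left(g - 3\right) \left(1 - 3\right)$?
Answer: $- \frac{853602}{5} \approx -1.7072 \cdot 10^{5}$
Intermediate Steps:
$r{\left(h,g \right)} = 6 - 2 g$ ($r{\left(h,g \right)} = \left(-3 + g\right) \left(-2\right) = 6 - 2 g$)
$H = \frac{22}{15}$ ($H = \left(-66\right) \left(- \frac{1}{45}\right) = \frac{22}{15} \approx 1.4667$)
$E{\left(j,k \right)} = -2 + \frac{22 j}{15} + j k$ ($E{\left(j,k \right)} = -2 + \left(\frac{22 j}{15} + j k\right) = -2 + \frac{22 j}{15} + j k$)
$- 339 E{\left(-48,r{\left(7,9 \right)} \right)} = - 339 \left(-2 + \frac{22}{15} \left(-48\right) - 48 \left(6 - 18\right)\right) = - 339 \left(-2 - \frac{352}{5} - 48 \left(6 - 18\right)\right) = - 339 \left(-2 - \frac{352}{5} - -576\right) = - 339 \left(-2 - \frac{352}{5} + 576\right) = \left(-339\right) \frac{2518}{5} = - \frac{853602}{5}$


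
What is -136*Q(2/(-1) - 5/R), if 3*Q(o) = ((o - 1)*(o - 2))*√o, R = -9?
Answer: -92752*I*√13/729 ≈ -458.74*I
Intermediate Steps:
Q(o) = √o*(-1 + o)*(-2 + o)/3 (Q(o) = (((o - 1)*(o - 2))*√o)/3 = (((-1 + o)*(-2 + o))*√o)/3 = (√o*(-1 + o)*(-2 + o))/3 = √o*(-1 + o)*(-2 + o)/3)
-136*Q(2/(-1) - 5/R) = -136*√(2/(-1) - 5/(-9))*(2 + (2/(-1) - 5/(-9))² - 3*(2/(-1) - 5/(-9)))/3 = -136*√(2*(-1) - 5*(-⅑))*(2 + (2*(-1) - 5*(-⅑))² - 3*(2*(-1) - 5*(-⅑)))/3 = -136*√(-2 + 5/9)*(2 + (-2 + 5/9)² - 3*(-2 + 5/9))/3 = -136*√(-13/9)*(2 + (-13/9)² - 3*(-13/9))/3 = -136*I*√13/3*(2 + 169/81 + 13/3)/3 = -136*I*√13/3*682/(3*81) = -92752*I*√13/729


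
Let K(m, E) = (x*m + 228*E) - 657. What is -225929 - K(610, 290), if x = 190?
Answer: -407292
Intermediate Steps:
K(m, E) = -657 + 190*m + 228*E (K(m, E) = (190*m + 228*E) - 657 = -657 + 190*m + 228*E)
-225929 - K(610, 290) = -225929 - (-657 + 190*610 + 228*290) = -225929 - (-657 + 115900 + 66120) = -225929 - 1*181363 = -225929 - 181363 = -407292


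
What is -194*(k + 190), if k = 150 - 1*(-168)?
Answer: -98552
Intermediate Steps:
k = 318 (k = 150 + 168 = 318)
-194*(k + 190) = -194*(318 + 190) = -194*508 = -98552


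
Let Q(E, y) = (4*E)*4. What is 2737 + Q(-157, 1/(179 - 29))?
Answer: 225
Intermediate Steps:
Q(E, y) = 16*E
2737 + Q(-157, 1/(179 - 29)) = 2737 + 16*(-157) = 2737 - 2512 = 225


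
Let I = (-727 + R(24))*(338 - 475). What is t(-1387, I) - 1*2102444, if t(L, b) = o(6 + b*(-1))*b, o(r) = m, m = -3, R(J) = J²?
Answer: -2164505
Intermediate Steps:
I = 20687 (I = (-727 + 24²)*(338 - 475) = (-727 + 576)*(-137) = -151*(-137) = 20687)
o(r) = -3
t(L, b) = -3*b
t(-1387, I) - 1*2102444 = -3*20687 - 1*2102444 = -62061 - 2102444 = -2164505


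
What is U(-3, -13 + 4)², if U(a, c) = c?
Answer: 81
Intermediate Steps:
U(-3, -13 + 4)² = (-13 + 4)² = (-9)² = 81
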